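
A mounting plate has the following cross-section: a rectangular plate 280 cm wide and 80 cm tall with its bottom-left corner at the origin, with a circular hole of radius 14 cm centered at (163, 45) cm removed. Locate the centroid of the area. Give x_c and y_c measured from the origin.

x_c = 139.35 cm, y_c = 39.86 cm

plate: A = 280 × 80 = 22400.00, centroid at (140.00, 40.00).
hole: A = −π·14² = -615.75, centroid at (163.00, 45.00).
ΣA = 21784.25 cm², ΣAx_c = 3035632.40 cm³, ΣAy_c = 868291.15 cm³.
x_c = 3035632.40/21784.25 = 139.35 cm; y_c = 868291.15/21784.25 = 39.86 cm.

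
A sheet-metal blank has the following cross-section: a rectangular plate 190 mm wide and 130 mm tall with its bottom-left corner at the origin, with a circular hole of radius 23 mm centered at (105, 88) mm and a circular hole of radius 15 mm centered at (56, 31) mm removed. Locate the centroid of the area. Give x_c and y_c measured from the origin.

x_c = 95.49 mm, y_c = 64.36 mm

plate: A = 190 × 130 = 24700.00, centroid at (95.00, 65.00).
hole 1: A = −π·23² = -1661.90, centroid at (105.00, 88.00).
hole 2: A = −π·15² = -706.86, centroid at (56.00, 31.00).
ΣA = 22331.24 mm²
ΣAx_c = (24700.00)(95.00) + (-1661.90)(105.00) + (-706.86)(56.00) = 2132416.17 mm³
ΣAy_c = (24700.00)(65.00) + (-1661.90)(88.00) + (-706.86)(31.00) = 1437339.97 mm³
x_c = 2132416.17 / 22331.24 = 95.49 mm
y_c = 1437339.97 / 22331.24 = 64.36 mm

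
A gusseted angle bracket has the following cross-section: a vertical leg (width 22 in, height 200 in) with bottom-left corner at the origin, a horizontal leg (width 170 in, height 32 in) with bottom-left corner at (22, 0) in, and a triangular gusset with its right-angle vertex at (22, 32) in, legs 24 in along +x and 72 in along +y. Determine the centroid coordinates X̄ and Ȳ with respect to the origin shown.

X̄ = 61.32 in, Ȳ = 53.76 in

vertical leg: A = 22 × 200 = 4400.00, centroid at (11.00, 100.00).
horizontal leg: A = 170 × 32 = 5440.00, centroid at (107.00, 16.00).
gusset: A = ½·24·72 = 864.00, centroid at (30.00, 56.00).
ΣA = 10704.00 in²
ΣAX̄ = (4400.00)(11.00) + (5440.00)(107.00) + (864.00)(30.00) = 656400.00 in³
ΣAȲ = (4400.00)(100.00) + (5440.00)(16.00) + (864.00)(56.00) = 575424.00 in³
X̄ = 656400.00 / 10704.00 = 61.32 in
Ȳ = 575424.00 / 10704.00 = 53.76 in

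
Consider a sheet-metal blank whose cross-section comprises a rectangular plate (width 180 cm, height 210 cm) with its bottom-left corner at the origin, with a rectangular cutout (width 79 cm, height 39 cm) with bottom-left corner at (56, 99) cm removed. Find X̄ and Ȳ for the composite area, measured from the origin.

X̄ = 89.51 cm, Ȳ = 103.80 cm

plate: A = 180 × 210 = 37800.00, centroid at (90.00, 105.00).
hole: A = −(79 × 39) = -3081.00, centroid at (95.50, 118.50).
ΣA = 34719.00 cm²
ΣAX̄ = (37800.00)(90.00) + (-3081.00)(95.50) = 3107764.50 cm³
ΣAȲ = (37800.00)(105.00) + (-3081.00)(118.50) = 3603901.50 cm³
X̄ = 3107764.50 / 34719.00 = 89.51 cm
Ȳ = 3603901.50 / 34719.00 = 103.80 cm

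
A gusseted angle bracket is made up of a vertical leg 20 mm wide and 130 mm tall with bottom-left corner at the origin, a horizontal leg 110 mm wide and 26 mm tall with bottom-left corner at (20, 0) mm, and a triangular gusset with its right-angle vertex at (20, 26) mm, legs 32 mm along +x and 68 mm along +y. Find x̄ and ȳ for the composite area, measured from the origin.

x̄ = 41.82 mm, ȳ = 39.57 mm

vertical leg: A = 20 × 130 = 2600.00, centroid at (10.00, 65.00).
horizontal leg: A = 110 × 26 = 2860.00, centroid at (75.00, 13.00).
gusset: A = ½·32·68 = 1088.00, centroid at (30.67, 48.67).
ΣA = 6548.00 mm²
ΣAx̄ = (2600.00)(10.00) + (2860.00)(75.00) + (1088.00)(30.67) = 273865.33 mm³
ΣAȳ = (2600.00)(65.00) + (2860.00)(13.00) + (1088.00)(48.67) = 259129.33 mm³
x̄ = 273865.33 / 6548.00 = 41.82 mm
ȳ = 259129.33 / 6548.00 = 39.57 mm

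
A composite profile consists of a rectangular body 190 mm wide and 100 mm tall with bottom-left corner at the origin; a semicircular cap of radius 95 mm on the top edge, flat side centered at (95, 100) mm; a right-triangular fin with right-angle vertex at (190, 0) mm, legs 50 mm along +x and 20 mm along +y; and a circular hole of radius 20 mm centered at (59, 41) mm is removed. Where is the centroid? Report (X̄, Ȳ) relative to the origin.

rectangular body: A = 190 × 100 = 19000.00, centroid at (95.00, 50.00).
semicircular top: A = ½π·95² = 14176.44, centroid at (95.00, 140.32).
triangular fin: A = ½·50·20 = 500.00, centroid at (206.67, 6.67).
hole: A = −π·20² = -1256.64, centroid at (59.00, 41.00).
ΣA = 32419.80 mm²
ΣAX̄ = (19000.00)(95.00) + (14176.44)(95.00) + (500.00)(206.67) + (-1256.64)(59.00) = 3180953.25 mm³
ΣAȲ = (19000.00)(50.00) + (14176.44)(140.32) + (500.00)(6.67) + (-1256.64)(41.00) = 2891038.23 mm³
X̄ = 3180953.25 / 32419.80 = 98.12 mm
Ȳ = 2891038.23 / 32419.80 = 89.18 mm

X̄ = 98.12 mm, Ȳ = 89.18 mm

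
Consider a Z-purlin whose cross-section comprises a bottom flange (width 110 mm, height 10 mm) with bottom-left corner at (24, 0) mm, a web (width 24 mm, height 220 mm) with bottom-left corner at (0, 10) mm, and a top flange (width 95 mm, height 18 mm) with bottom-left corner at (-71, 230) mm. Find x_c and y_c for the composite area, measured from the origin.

bottom flange: A = 110 × 10 = 1100.00, centroid at (79.00, 5.00).
web: A = 24 × 220 = 5280.00, centroid at (12.00, 120.00).
top flange: A = 95 × 18 = 1710.00, centroid at (-23.50, 239.00).
ΣA = 8090.00 mm², ΣAx_c = 110075.00 mm³, ΣAy_c = 1047790.00 mm³.
x_c = 110075.00/8090.00 = 13.61 mm; y_c = 1047790.00/8090.00 = 129.52 mm.

x_c = 13.61 mm, y_c = 129.52 mm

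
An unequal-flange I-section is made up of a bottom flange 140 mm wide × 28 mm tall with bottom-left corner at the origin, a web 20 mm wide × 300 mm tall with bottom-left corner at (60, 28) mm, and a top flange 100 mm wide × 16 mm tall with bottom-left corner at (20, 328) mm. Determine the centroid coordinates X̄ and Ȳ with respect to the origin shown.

X̄ = 70.00 mm, Ȳ = 144.14 mm

bottom flange: A = 140 × 28 = 3920.00, centroid at (70.00, 14.00).
web: A = 20 × 300 = 6000.00, centroid at (70.00, 178.00).
top flange: A = 100 × 16 = 1600.00, centroid at (70.00, 336.00).
ΣA = 11520.00 mm², ΣAX̄ = 806400.00 mm³, ΣAȲ = 1660480.00 mm³.
X̄ = 806400.00/11520.00 = 70.00 mm; Ȳ = 1660480.00/11520.00 = 144.14 mm.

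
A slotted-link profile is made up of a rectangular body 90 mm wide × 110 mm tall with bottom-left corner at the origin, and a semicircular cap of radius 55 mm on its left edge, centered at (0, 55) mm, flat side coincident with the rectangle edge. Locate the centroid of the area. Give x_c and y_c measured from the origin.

Part | A | x̄ᵢ | ȳᵢ | A·x̄ᵢ | A·ȳᵢ
rectangular body | 9900.00 | 45.00 | 55.00 | 445500.00 | 544500.00
semicircular end | 4751.66 | -23.34 | 55.00 | -110916.67 | 261341.24
Σ | 14651.66 |  |  | 334583.33 | 805841.24
x_c = 334583.33 / 14651.66 = 22.84 mm
y_c = 805841.24 / 14651.66 = 55.00 mm

x_c = 22.84 mm, y_c = 55.00 mm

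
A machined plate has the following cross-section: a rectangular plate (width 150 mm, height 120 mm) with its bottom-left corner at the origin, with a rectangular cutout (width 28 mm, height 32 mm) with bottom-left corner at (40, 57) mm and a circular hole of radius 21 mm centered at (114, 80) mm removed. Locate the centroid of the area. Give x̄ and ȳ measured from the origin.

x̄ = 72.76 mm, ȳ = 57.50 mm

Part | A | x̄ᵢ | ȳᵢ | A·x̄ᵢ | A·ȳᵢ
plate | 18000.00 | 75.00 | 60.00 | 1350000.00 | 1080000.00
hole 1 | -896.00 | 54.00 | 73.00 | -48384.00 | -65408.00
hole 2 | -1385.44 | 114.00 | 80.00 | -157940.43 | -110835.39
Σ | 15718.56 |  |  | 1143675.57 | 903756.61
x̄ = 1143675.57 / 15718.56 = 72.76 mm
ȳ = 903756.61 / 15718.56 = 57.50 mm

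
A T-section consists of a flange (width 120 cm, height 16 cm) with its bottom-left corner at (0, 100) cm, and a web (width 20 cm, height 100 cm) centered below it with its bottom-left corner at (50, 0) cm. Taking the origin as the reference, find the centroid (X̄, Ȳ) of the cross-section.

X̄ = 60.00 cm, Ȳ = 78.41 cm

web: A = 20 × 100 = 2000.00, centroid at (60.00, 50.00).
flange: A = 120 × 16 = 1920.00, centroid at (60.00, 108.00).
ΣA = 3920.00 cm²
ΣAX̄ = (2000.00)(60.00) + (1920.00)(60.00) = 235200.00 cm³
ΣAȲ = (2000.00)(50.00) + (1920.00)(108.00) = 307360.00 cm³
X̄ = 235200.00 / 3920.00 = 60.00 cm
Ȳ = 307360.00 / 3920.00 = 78.41 cm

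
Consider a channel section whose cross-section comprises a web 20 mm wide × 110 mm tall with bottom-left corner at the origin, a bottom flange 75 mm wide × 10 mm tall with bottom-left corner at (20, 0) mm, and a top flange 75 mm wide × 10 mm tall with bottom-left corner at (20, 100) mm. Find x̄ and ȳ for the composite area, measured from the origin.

Part | A | x̄ᵢ | ȳᵢ | A·x̄ᵢ | A·ȳᵢ
web | 2200.00 | 10.00 | 55.00 | 22000.00 | 121000.00
bottom flange | 750.00 | 57.50 | 5.00 | 43125.00 | 3750.00
top flange | 750.00 | 57.50 | 105.00 | 43125.00 | 78750.00
Σ | 3700.00 |  |  | 108250.00 | 203500.00
x̄ = 108250.00 / 3700.00 = 29.26 mm
ȳ = 203500.00 / 3700.00 = 55.00 mm

x̄ = 29.26 mm, ȳ = 55.00 mm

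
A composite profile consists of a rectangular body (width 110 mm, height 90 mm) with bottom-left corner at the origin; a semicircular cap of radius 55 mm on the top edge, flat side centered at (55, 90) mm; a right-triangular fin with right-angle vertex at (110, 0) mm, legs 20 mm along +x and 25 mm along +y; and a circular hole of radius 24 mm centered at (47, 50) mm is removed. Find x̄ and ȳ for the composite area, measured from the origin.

rectangular body: A = 110 × 90 = 9900.00, centroid at (55.00, 45.00).
semicircular top: A = ½π·55² = 4751.66, centroid at (55.00, 113.34).
triangular fin: A = ½·20·25 = 250.00, centroid at (116.67, 8.33).
hole: A = −π·24² = -1809.56, centroid at (47.00, 50.00).
ΣA = 13092.10 mm², ΣAx̄ = 749958.71 mm³, ΣAȳ = 895671.43 mm³.
x̄ = 749958.71/13092.10 = 57.28 mm; ȳ = 895671.43/13092.10 = 68.41 mm.

x̄ = 57.28 mm, ȳ = 68.41 mm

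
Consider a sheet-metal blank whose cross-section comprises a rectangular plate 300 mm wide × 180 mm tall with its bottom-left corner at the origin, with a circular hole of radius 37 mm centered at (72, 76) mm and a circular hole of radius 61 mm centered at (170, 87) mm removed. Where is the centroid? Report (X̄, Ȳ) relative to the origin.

X̄ = 152.67 mm, Ȳ = 92.51 mm

plate: A = 300 × 180 = 54000.00, centroid at (150.00, 90.00).
hole 1: A = −π·37² = -4300.84, centroid at (72.00, 76.00).
hole 2: A = −π·61² = -11689.87, centroid at (170.00, 87.00).
ΣA = 38009.29 mm²
ΣAX̄ = (54000.00)(150.00) + (-4300.84)(72.00) + (-11689.87)(170.00) = 5803062.23 mm³
ΣAȲ = (54000.00)(90.00) + (-4300.84)(76.00) + (-11689.87)(87.00) = 3516117.77 mm³
X̄ = 5803062.23 / 38009.29 = 152.67 mm
Ȳ = 3516117.77 / 38009.29 = 92.51 mm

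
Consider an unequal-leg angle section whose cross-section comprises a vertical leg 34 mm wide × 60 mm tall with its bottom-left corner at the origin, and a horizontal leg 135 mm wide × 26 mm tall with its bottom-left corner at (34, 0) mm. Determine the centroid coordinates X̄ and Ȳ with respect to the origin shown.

vertical leg: A = 34 × 60 = 2040.00, centroid at (17.00, 30.00).
horizontal leg: A = 135 × 26 = 3510.00, centroid at (101.50, 13.00).
ΣA = 5550.00 mm², ΣAX̄ = 390945.00 mm³, ΣAȲ = 106830.00 mm³.
X̄ = 390945.00/5550.00 = 70.44 mm; Ȳ = 106830.00/5550.00 = 19.25 mm.

X̄ = 70.44 mm, Ȳ = 19.25 mm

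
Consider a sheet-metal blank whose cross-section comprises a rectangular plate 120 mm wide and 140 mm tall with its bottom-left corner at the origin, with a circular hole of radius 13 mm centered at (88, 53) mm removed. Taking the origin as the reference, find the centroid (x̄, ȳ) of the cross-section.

plate: A = 120 × 140 = 16800.00, centroid at (60.00, 70.00).
hole: A = −π·13² = -530.93, centroid at (88.00, 53.00).
ΣA = 16269.07 mm²
ΣAx̄ = (16800.00)(60.00) + (-530.93)(88.00) = 961278.23 mm³
ΣAȳ = (16800.00)(70.00) + (-530.93)(53.00) = 1147860.75 mm³
x̄ = 961278.23 / 16269.07 = 59.09 mm
ȳ = 1147860.75 / 16269.07 = 70.55 mm

x̄ = 59.09 mm, ȳ = 70.55 mm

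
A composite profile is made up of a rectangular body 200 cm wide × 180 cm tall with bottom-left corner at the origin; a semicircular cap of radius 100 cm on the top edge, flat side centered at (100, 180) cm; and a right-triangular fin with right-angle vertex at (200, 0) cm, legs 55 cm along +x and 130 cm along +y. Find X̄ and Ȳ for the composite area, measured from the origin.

X̄ = 107.65 cm, Ȳ = 124.61 cm

rectangular body: A = 200 × 180 = 36000.00, centroid at (100.00, 90.00).
semicircular top: A = ½π·100² = 15707.96, centroid at (100.00, 222.44).
triangular fin: A = ½·55·130 = 3575.00, centroid at (218.33, 43.33).
ΣA = 55282.96 cm²
ΣAX̄ = (36000.00)(100.00) + (15707.96)(100.00) + (3575.00)(218.33) = 5951337.99 cm³
ΣAȲ = (36000.00)(90.00) + (15707.96)(222.44) + (3575.00)(43.33) = 6889016.72 cm³
X̄ = 5951337.99 / 55282.96 = 107.65 cm
Ȳ = 6889016.72 / 55282.96 = 124.61 cm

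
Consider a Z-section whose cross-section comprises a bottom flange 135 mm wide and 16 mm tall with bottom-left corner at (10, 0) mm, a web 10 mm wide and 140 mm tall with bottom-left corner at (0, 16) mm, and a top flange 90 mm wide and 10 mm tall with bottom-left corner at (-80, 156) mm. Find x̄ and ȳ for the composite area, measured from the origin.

Part | A | x̄ᵢ | ȳᵢ | A·x̄ᵢ | A·ȳᵢ
bottom flange | 2160.00 | 77.50 | 8.00 | 167400.00 | 17280.00
web | 1400.00 | 5.00 | 86.00 | 7000.00 | 120400.00
top flange | 900.00 | -35.00 | 161.00 | -31500.00 | 144900.00
Σ | 4460.00 |  |  | 142900.00 | 282580.00
x̄ = 142900.00 / 4460.00 = 32.04 mm
ȳ = 282580.00 / 4460.00 = 63.36 mm

x̄ = 32.04 mm, ȳ = 63.36 mm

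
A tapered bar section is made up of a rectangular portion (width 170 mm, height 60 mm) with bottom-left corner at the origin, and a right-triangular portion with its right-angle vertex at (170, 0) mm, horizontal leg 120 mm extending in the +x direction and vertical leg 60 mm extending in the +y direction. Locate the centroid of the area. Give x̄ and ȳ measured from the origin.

x̄ = 117.61 mm, ȳ = 27.39 mm

rectangular portion: A = 170 × 60 = 10200.00, centroid at (85.00, 30.00).
triangular portion: A = ½·120·60 = 3600.00, centroid at (210.00, 20.00).
ΣA = 13800.00 mm², ΣAx̄ = 1623000.00 mm³, ΣAȳ = 378000.00 mm³.
x̄ = 1623000.00/13800.00 = 117.61 mm; ȳ = 378000.00/13800.00 = 27.39 mm.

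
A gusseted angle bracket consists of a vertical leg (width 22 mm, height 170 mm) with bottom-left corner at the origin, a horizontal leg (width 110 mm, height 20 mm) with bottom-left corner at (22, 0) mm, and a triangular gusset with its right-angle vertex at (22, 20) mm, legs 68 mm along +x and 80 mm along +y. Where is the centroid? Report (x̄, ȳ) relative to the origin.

Part | A | x̄ᵢ | ȳᵢ | A·x̄ᵢ | A·ȳᵢ
vertical leg | 3740.00 | 11.00 | 85.00 | 41140.00 | 317900.00
horizontal leg | 2200.00 | 77.00 | 10.00 | 169400.00 | 22000.00
gusset | 2720.00 | 44.67 | 46.67 | 121493.33 | 126933.33
Σ | 8660.00 |  |  | 332033.33 | 466833.33
x̄ = 332033.33 / 8660.00 = 38.34 mm
ȳ = 466833.33 / 8660.00 = 53.91 mm

x̄ = 38.34 mm, ȳ = 53.91 mm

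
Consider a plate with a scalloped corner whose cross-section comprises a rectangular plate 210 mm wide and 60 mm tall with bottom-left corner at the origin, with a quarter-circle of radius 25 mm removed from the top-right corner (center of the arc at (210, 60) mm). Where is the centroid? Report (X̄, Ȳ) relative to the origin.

Part | A | x̄ᵢ | ȳᵢ | A·x̄ᵢ | A·ȳᵢ
plate | 12600.00 | 105.00 | 30.00 | 1323000.00 | 378000.00
removed quarter-circle | -490.87 | 199.39 | 49.39 | -97875.18 | -24244.10
Σ | 12109.13 |  |  | 1225124.82 | 353755.90
X̄ = 1225124.82 / 12109.13 = 101.17 mm
Ȳ = 353755.90 / 12109.13 = 29.21 mm

X̄ = 101.17 mm, Ȳ = 29.21 mm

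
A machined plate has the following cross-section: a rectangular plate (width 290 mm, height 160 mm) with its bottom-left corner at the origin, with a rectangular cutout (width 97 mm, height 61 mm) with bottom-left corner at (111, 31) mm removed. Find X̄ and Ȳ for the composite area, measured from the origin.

X̄ = 142.88 mm, Ȳ = 82.70 mm

plate: A = 290 × 160 = 46400.00, centroid at (145.00, 80.00).
hole: A = −(97 × 61) = -5917.00, centroid at (159.50, 61.50).
ΣA = 40483.00 mm², ΣAX̄ = 5784238.50 mm³, ΣAȲ = 3348104.50 mm³.
X̄ = 5784238.50/40483.00 = 142.88 mm; Ȳ = 3348104.50/40483.00 = 82.70 mm.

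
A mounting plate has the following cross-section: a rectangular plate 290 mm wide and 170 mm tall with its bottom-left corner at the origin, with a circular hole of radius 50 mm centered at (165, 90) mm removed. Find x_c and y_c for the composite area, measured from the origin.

plate: A = 290 × 170 = 49300.00, centroid at (145.00, 85.00).
hole: A = −π·50² = -7853.98, centroid at (165.00, 90.00).
ΣA = 41446.02 mm², ΣAx_c = 5852593.03 mm³, ΣAy_c = 3483641.65 mm³.
x_c = 5852593.03/41446.02 = 141.21 mm; y_c = 3483641.65/41446.02 = 84.05 mm.

x_c = 141.21 mm, y_c = 84.05 mm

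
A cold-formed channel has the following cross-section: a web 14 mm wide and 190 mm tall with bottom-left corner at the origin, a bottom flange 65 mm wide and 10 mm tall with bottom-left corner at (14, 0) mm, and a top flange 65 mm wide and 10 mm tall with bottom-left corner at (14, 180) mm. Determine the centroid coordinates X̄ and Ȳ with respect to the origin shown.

X̄ = 19.97 mm, Ȳ = 95.00 mm

Part | A | x̄ᵢ | ȳᵢ | A·x̄ᵢ | A·ȳᵢ
web | 2660.00 | 7.00 | 95.00 | 18620.00 | 252700.00
bottom flange | 650.00 | 46.50 | 5.00 | 30225.00 | 3250.00
top flange | 650.00 | 46.50 | 185.00 | 30225.00 | 120250.00
Σ | 3960.00 |  |  | 79070.00 | 376200.00
X̄ = 79070.00 / 3960.00 = 19.97 mm
Ȳ = 376200.00 / 3960.00 = 95.00 mm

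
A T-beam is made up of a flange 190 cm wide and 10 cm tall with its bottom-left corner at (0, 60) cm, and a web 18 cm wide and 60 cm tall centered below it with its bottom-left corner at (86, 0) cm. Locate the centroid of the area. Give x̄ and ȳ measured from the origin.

web: A = 18 × 60 = 1080.00, centroid at (95.00, 30.00).
flange: A = 190 × 10 = 1900.00, centroid at (95.00, 65.00).
ΣA = 2980.00 cm²
ΣAx̄ = (1080.00)(95.00) + (1900.00)(95.00) = 283100.00 cm³
ΣAȳ = (1080.00)(30.00) + (1900.00)(65.00) = 155900.00 cm³
x̄ = 283100.00 / 2980.00 = 95.00 cm
ȳ = 155900.00 / 2980.00 = 52.32 cm

x̄ = 95.00 cm, ȳ = 52.32 cm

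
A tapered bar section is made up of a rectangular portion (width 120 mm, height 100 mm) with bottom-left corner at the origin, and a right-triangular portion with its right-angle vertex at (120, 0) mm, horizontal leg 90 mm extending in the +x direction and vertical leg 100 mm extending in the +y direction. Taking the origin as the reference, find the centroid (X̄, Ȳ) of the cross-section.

rectangular portion: A = 120 × 100 = 12000.00, centroid at (60.00, 50.00).
triangular portion: A = ½·90·100 = 4500.00, centroid at (150.00, 33.33).
ΣA = 16500.00 mm², ΣAX̄ = 1395000.00 mm³, ΣAȲ = 750000.00 mm³.
X̄ = 1395000.00/16500.00 = 84.55 mm; Ȳ = 750000.00/16500.00 = 45.45 mm.

X̄ = 84.55 mm, Ȳ = 45.45 mm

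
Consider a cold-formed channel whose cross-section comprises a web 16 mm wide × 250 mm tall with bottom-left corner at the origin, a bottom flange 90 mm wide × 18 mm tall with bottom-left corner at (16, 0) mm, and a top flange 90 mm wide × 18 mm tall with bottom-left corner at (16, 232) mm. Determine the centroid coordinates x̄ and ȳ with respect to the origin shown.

x̄ = 31.72 mm, ȳ = 125.00 mm

web: A = 16 × 250 = 4000.00, centroid at (8.00, 125.00).
bottom flange: A = 90 × 18 = 1620.00, centroid at (61.00, 9.00).
top flange: A = 90 × 18 = 1620.00, centroid at (61.00, 241.00).
ΣA = 7240.00 mm², ΣAx̄ = 229640.00 mm³, ΣAȳ = 905000.00 mm³.
x̄ = 229640.00/7240.00 = 31.72 mm; ȳ = 905000.00/7240.00 = 125.00 mm.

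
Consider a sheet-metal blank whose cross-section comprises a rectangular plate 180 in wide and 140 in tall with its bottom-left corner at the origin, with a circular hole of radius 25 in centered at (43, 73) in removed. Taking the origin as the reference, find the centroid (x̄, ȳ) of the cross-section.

x̄ = 93.97 in, ȳ = 69.75 in

plate: A = 180 × 140 = 25200.00, centroid at (90.00, 70.00).
hole: A = −π·25² = -1963.50, centroid at (43.00, 73.00).
ΣA = 23236.50 in²
ΣAx̄ = (25200.00)(90.00) + (-1963.50)(43.00) = 2183569.70 in³
ΣAȳ = (25200.00)(70.00) + (-1963.50)(73.00) = 1620664.84 in³
x̄ = 2183569.70 / 23236.50 = 93.97 in
ȳ = 1620664.84 / 23236.50 = 69.75 in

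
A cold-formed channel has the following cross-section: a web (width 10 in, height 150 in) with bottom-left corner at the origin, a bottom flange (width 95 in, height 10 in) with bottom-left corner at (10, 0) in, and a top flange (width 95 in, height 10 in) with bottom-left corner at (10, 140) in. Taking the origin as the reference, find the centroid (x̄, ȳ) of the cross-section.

web: A = 10 × 150 = 1500.00, centroid at (5.00, 75.00).
bottom flange: A = 95 × 10 = 950.00, centroid at (57.50, 5.00).
top flange: A = 95 × 10 = 950.00, centroid at (57.50, 145.00).
ΣA = 3400.00 in²
ΣAx̄ = (1500.00)(5.00) + (950.00)(57.50) + (950.00)(57.50) = 116750.00 in³
ΣAȳ = (1500.00)(75.00) + (950.00)(5.00) + (950.00)(145.00) = 255000.00 in³
x̄ = 116750.00 / 3400.00 = 34.34 in
ȳ = 255000.00 / 3400.00 = 75.00 in

x̄ = 34.34 in, ȳ = 75.00 in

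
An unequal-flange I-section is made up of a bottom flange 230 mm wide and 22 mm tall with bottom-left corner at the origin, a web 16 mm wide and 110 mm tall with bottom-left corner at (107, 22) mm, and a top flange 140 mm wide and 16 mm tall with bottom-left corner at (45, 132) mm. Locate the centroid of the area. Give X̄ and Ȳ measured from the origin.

bottom flange: A = 230 × 22 = 5060.00, centroid at (115.00, 11.00).
web: A = 16 × 110 = 1760.00, centroid at (115.00, 77.00).
top flange: A = 140 × 16 = 2240.00, centroid at (115.00, 140.00).
ΣA = 9060.00 mm²
ΣAX̄ = (5060.00)(115.00) + (1760.00)(115.00) + (2240.00)(115.00) = 1041900.00 mm³
ΣAȲ = (5060.00)(11.00) + (1760.00)(77.00) + (2240.00)(140.00) = 504780.00 mm³
X̄ = 1041900.00 / 9060.00 = 115.00 mm
Ȳ = 504780.00 / 9060.00 = 55.72 mm

X̄ = 115.00 mm, Ȳ = 55.72 mm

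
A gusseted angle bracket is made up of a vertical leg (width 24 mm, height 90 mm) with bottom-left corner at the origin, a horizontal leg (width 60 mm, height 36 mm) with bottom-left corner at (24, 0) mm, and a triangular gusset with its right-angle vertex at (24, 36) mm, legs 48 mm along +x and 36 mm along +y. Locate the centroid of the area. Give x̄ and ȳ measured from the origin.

x̄ = 34.17 mm, ȳ = 34.25 mm

vertical leg: A = 24 × 90 = 2160.00, centroid at (12.00, 45.00).
horizontal leg: A = 60 × 36 = 2160.00, centroid at (54.00, 18.00).
gusset: A = ½·48·36 = 864.00, centroid at (40.00, 48.00).
ΣA = 5184.00 mm²
ΣAx̄ = (2160.00)(12.00) + (2160.00)(54.00) + (864.00)(40.00) = 177120.00 mm³
ΣAȳ = (2160.00)(45.00) + (2160.00)(18.00) + (864.00)(48.00) = 177552.00 mm³
x̄ = 177120.00 / 5184.00 = 34.17 mm
ȳ = 177552.00 / 5184.00 = 34.25 mm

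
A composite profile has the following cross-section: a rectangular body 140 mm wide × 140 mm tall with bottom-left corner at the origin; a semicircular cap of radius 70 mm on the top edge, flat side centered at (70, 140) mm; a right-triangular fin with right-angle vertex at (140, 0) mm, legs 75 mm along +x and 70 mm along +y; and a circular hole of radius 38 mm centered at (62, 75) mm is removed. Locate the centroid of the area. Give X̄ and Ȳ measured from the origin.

X̄ = 81.25 mm, Ȳ = 94.51 mm

rectangular body: A = 140 × 140 = 19600.00, centroid at (70.00, 70.00).
semicircular top: A = ½π·70² = 7696.90, centroid at (70.00, 169.71).
triangular fin: A = ½·75·70 = 2625.00, centroid at (165.00, 23.33).
hole: A = −π·38² = -4536.46, centroid at (62.00, 75.00).
ΣA = 25385.44 mm²
ΣAX̄ = (19600.00)(70.00) + (7696.90)(70.00) + (2625.00)(165.00) + (-4536.46)(62.00) = 2062647.63 mm³
ΣAȲ = (19600.00)(70.00) + (7696.90)(169.71) + (2625.00)(23.33) + (-4536.46)(75.00) = 2399248.46 mm³
X̄ = 2062647.63 / 25385.44 = 81.25 mm
Ȳ = 2399248.46 / 25385.44 = 94.51 mm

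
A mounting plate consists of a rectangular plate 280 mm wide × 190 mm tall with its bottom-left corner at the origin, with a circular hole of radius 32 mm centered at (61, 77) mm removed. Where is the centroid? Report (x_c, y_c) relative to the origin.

x_c = 145.08 mm, y_c = 96.16 mm

plate: A = 280 × 190 = 53200.00, centroid at (140.00, 95.00).
hole: A = −π·32² = -3216.99, centroid at (61.00, 77.00).
ΣA = 49983.01 mm², ΣAx_c = 7251763.56 mm³, ΣAy_c = 4806291.70 mm³.
x_c = 7251763.56/49983.01 = 145.08 mm; y_c = 4806291.70/49983.01 = 96.16 mm.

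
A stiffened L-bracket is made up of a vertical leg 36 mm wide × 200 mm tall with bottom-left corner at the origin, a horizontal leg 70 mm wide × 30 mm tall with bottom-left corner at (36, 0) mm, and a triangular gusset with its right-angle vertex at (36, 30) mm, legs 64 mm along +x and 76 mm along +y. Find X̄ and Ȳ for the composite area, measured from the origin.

X̄ = 35.64 mm, Ȳ = 75.53 mm

vertical leg: A = 36 × 200 = 7200.00, centroid at (18.00, 100.00).
horizontal leg: A = 70 × 30 = 2100.00, centroid at (71.00, 15.00).
gusset: A = ½·64·76 = 2432.00, centroid at (57.33, 55.33).
ΣA = 11732.00 mm², ΣAX̄ = 418134.67 mm³, ΣAȲ = 886070.67 mm³.
X̄ = 418134.67/11732.00 = 35.64 mm; Ȳ = 886070.67/11732.00 = 75.53 mm.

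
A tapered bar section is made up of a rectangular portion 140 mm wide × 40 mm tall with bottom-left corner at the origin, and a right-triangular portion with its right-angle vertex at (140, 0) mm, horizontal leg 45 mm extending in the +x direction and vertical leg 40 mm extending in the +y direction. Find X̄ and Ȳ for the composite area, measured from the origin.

X̄ = 81.77 mm, Ȳ = 19.08 mm

Part | A | x̄ᵢ | ȳᵢ | A·x̄ᵢ | A·ȳᵢ
rectangular portion | 5600.00 | 70.00 | 20.00 | 392000.00 | 112000.00
triangular portion | 900.00 | 155.00 | 13.33 | 139500.00 | 12000.00
Σ | 6500.00 |  |  | 531500.00 | 124000.00
X̄ = 531500.00 / 6500.00 = 81.77 mm
Ȳ = 124000.00 / 6500.00 = 19.08 mm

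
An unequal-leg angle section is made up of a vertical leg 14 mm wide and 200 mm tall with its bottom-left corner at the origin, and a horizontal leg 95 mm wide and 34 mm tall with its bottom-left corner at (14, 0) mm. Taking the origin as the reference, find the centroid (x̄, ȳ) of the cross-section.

x̄ = 36.19 mm, ȳ = 55.54 mm

vertical leg: A = 14 × 200 = 2800.00, centroid at (7.00, 100.00).
horizontal leg: A = 95 × 34 = 3230.00, centroid at (61.50, 17.00).
ΣA = 6030.00 mm²
ΣAx̄ = (2800.00)(7.00) + (3230.00)(61.50) = 218245.00 mm³
ΣAȳ = (2800.00)(100.00) + (3230.00)(17.00) = 334910.00 mm³
x̄ = 218245.00 / 6030.00 = 36.19 mm
ȳ = 334910.00 / 6030.00 = 55.54 mm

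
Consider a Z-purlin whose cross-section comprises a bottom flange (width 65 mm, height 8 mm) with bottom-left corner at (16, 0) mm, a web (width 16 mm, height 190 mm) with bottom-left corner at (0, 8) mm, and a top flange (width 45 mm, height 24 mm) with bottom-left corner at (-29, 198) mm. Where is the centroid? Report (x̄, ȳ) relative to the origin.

x̄ = 9.16 mm, ȳ = 116.81 mm

bottom flange: A = 65 × 8 = 520.00, centroid at (48.50, 4.00).
web: A = 16 × 190 = 3040.00, centroid at (8.00, 103.00).
top flange: A = 45 × 24 = 1080.00, centroid at (-6.50, 210.00).
ΣA = 4640.00 mm²
ΣAx̄ = (520.00)(48.50) + (3040.00)(8.00) + (1080.00)(-6.50) = 42520.00 mm³
ΣAȳ = (520.00)(4.00) + (3040.00)(103.00) + (1080.00)(210.00) = 542000.00 mm³
x̄ = 42520.00 / 4640.00 = 9.16 mm
ȳ = 542000.00 / 4640.00 = 116.81 mm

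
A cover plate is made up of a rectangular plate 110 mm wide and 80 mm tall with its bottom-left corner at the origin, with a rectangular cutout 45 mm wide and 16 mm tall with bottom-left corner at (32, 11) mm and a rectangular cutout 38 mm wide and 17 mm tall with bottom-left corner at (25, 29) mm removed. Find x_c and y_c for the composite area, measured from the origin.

plate: A = 110 × 80 = 8800.00, centroid at (55.00, 40.00).
hole 1: A = −(45 × 16) = -720.00, centroid at (54.50, 19.00).
hole 2: A = −(38 × 17) = -646.00, centroid at (44.00, 37.50).
ΣA = 7434.00 mm², ΣAx_c = 416336.00 mm³, ΣAy_c = 314095.00 mm³.
x_c = 416336.00/7434.00 = 56.00 mm; y_c = 314095.00/7434.00 = 42.25 mm.

x_c = 56.00 mm, y_c = 42.25 mm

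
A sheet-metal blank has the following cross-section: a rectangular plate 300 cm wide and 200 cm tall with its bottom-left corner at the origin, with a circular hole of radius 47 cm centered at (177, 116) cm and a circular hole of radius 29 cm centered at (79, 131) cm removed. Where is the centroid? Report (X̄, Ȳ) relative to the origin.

X̄ = 150.00 cm, Ȳ = 96.17 cm

Part | A | x̄ᵢ | ȳᵢ | A·x̄ᵢ | A·ȳᵢ
plate | 60000.00 | 150.00 | 100.00 | 9000000.00 | 6000000.00
hole 1 | -6939.78 | 177.00 | 116.00 | -1228340.74 | -805014.27
hole 2 | -2642.08 | 79.00 | 131.00 | -208724.27 | -346112.40
Σ | 50418.14 |  |  | 7562934.99 | 4848873.33
X̄ = 7562934.99 / 50418.14 = 150.00 cm
Ȳ = 4848873.33 / 50418.14 = 96.17 cm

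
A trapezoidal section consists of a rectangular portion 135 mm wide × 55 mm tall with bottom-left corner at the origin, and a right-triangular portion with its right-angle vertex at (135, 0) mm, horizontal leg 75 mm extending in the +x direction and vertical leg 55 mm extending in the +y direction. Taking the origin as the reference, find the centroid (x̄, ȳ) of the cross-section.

rectangular portion: A = 135 × 55 = 7425.00, centroid at (67.50, 27.50).
triangular portion: A = ½·75·55 = 2062.50, centroid at (160.00, 18.33).
ΣA = 9487.50 mm², ΣAx̄ = 831187.50 mm³, ΣAȳ = 242000.00 mm³.
x̄ = 831187.50/9487.50 = 87.61 mm; ȳ = 242000.00/9487.50 = 25.51 mm.

x̄ = 87.61 mm, ȳ = 25.51 mm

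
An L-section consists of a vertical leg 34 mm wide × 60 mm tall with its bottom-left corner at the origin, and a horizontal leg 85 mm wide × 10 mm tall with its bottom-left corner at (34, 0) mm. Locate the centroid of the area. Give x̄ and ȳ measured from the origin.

vertical leg: A = 34 × 60 = 2040.00, centroid at (17.00, 30.00).
horizontal leg: A = 85 × 10 = 850.00, centroid at (76.50, 5.00).
ΣA = 2890.00 mm²
ΣAx̄ = (2040.00)(17.00) + (850.00)(76.50) = 99705.00 mm³
ΣAȳ = (2040.00)(30.00) + (850.00)(5.00) = 65450.00 mm³
x̄ = 99705.00 / 2890.00 = 34.50 mm
ȳ = 65450.00 / 2890.00 = 22.65 mm

x̄ = 34.50 mm, ȳ = 22.65 mm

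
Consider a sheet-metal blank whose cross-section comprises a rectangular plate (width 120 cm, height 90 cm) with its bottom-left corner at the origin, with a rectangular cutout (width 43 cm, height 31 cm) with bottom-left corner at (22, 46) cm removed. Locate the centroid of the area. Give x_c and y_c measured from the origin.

plate: A = 120 × 90 = 10800.00, centroid at (60.00, 45.00).
hole: A = −(43 × 31) = -1333.00, centroid at (43.50, 61.50).
ΣA = 9467.00 cm²
ΣAx_c = (10800.00)(60.00) + (-1333.00)(43.50) = 590014.50 cm³
ΣAy_c = (10800.00)(45.00) + (-1333.00)(61.50) = 404020.50 cm³
x_c = 590014.50 / 9467.00 = 62.32 cm
y_c = 404020.50 / 9467.00 = 42.68 cm

x_c = 62.32 cm, y_c = 42.68 cm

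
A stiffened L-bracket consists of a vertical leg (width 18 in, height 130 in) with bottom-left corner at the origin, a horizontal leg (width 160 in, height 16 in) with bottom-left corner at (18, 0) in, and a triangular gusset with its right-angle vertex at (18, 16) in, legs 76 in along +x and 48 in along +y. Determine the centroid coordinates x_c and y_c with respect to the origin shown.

x_c = 52.20 in, y_c = 34.35 in

vertical leg: A = 18 × 130 = 2340.00, centroid at (9.00, 65.00).
horizontal leg: A = 160 × 16 = 2560.00, centroid at (98.00, 8.00).
gusset: A = ½·76·48 = 1824.00, centroid at (43.33, 32.00).
ΣA = 6724.00 in²
ΣAx_c = (2340.00)(9.00) + (2560.00)(98.00) + (1824.00)(43.33) = 350980.00 in³
ΣAy_c = (2340.00)(65.00) + (2560.00)(8.00) + (1824.00)(32.00) = 230948.00 in³
x_c = 350980.00 / 6724.00 = 52.20 in
y_c = 230948.00 / 6724.00 = 34.35 in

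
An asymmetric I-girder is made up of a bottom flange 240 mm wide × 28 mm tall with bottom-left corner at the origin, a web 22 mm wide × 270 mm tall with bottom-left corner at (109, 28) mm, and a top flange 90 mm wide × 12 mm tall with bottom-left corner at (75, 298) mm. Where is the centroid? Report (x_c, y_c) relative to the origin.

bottom flange: A = 240 × 28 = 6720.00, centroid at (120.00, 14.00).
web: A = 22 × 270 = 5940.00, centroid at (120.00, 163.00).
top flange: A = 90 × 12 = 1080.00, centroid at (120.00, 304.00).
ΣA = 13740.00 mm², ΣAx_c = 1648800.00 mm³, ΣAy_c = 1390620.00 mm³.
x_c = 1648800.00/13740.00 = 120.00 mm; y_c = 1390620.00/13740.00 = 101.21 mm.

x_c = 120.00 mm, y_c = 101.21 mm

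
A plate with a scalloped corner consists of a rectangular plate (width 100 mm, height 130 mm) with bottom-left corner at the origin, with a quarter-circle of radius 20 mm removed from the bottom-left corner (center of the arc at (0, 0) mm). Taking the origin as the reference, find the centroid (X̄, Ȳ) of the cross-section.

X̄ = 51.03 mm, Ȳ = 66.40 mm

plate: A = 100 × 130 = 13000.00, centroid at (50.00, 65.00).
removed quarter-circle: A = −¼π·20² = -314.16, centroid at (8.49, 8.49).
ΣA = 12685.84 mm²
ΣAX̄ = (13000.00)(50.00) + (-314.16)(8.49) = 647333.33 mm³
ΣAȲ = (13000.00)(65.00) + (-314.16)(8.49) = 842333.33 mm³
X̄ = 647333.33 / 12685.84 = 51.03 mm
Ȳ = 842333.33 / 12685.84 = 66.40 mm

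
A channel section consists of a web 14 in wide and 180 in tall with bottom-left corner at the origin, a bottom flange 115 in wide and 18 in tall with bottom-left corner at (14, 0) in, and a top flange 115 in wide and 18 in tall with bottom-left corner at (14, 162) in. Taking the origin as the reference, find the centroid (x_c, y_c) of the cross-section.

web: A = 14 × 180 = 2520.00, centroid at (7.00, 90.00).
bottom flange: A = 115 × 18 = 2070.00, centroid at (71.50, 9.00).
top flange: A = 115 × 18 = 2070.00, centroid at (71.50, 171.00).
ΣA = 6660.00 in²
ΣAx_c = (2520.00)(7.00) + (2070.00)(71.50) + (2070.00)(71.50) = 313650.00 in³
ΣAy_c = (2520.00)(90.00) + (2070.00)(9.00) + (2070.00)(171.00) = 599400.00 in³
x_c = 313650.00 / 6660.00 = 47.09 in
y_c = 599400.00 / 6660.00 = 90.00 in

x_c = 47.09 in, y_c = 90.00 in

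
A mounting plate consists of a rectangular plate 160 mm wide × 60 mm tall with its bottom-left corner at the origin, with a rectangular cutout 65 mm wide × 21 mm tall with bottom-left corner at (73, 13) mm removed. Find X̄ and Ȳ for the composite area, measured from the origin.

plate: A = 160 × 60 = 9600.00, centroid at (80.00, 30.00).
hole: A = −(65 × 21) = -1365.00, centroid at (105.50, 23.50).
ΣA = 8235.00 mm², ΣAX̄ = 623992.50 mm³, ΣAȲ = 255922.50 mm³.
X̄ = 623992.50/8235.00 = 75.77 mm; Ȳ = 255922.50/8235.00 = 31.08 mm.

X̄ = 75.77 mm, Ȳ = 31.08 mm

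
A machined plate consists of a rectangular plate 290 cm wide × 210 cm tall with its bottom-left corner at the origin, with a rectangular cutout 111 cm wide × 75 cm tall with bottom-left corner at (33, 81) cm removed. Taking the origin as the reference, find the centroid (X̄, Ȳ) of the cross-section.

plate: A = 290 × 210 = 60900.00, centroid at (145.00, 105.00).
hole: A = −(111 × 75) = -8325.00, centroid at (88.50, 118.50).
ΣA = 52575.00 cm², ΣAX̄ = 8093737.50 cm³, ΣAȲ = 5407987.50 cm³.
X̄ = 8093737.50/52575.00 = 153.95 cm; Ȳ = 5407987.50/52575.00 = 102.86 cm.

X̄ = 153.95 cm, Ȳ = 102.86 cm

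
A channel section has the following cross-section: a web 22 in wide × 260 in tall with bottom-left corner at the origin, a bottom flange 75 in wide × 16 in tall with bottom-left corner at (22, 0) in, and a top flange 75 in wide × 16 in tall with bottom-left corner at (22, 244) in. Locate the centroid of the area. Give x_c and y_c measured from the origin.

x_c = 25.33 in, y_c = 130.00 in

web: A = 22 × 260 = 5720.00, centroid at (11.00, 130.00).
bottom flange: A = 75 × 16 = 1200.00, centroid at (59.50, 8.00).
top flange: A = 75 × 16 = 1200.00, centroid at (59.50, 252.00).
ΣA = 8120.00 in², ΣAx_c = 205720.00 in³, ΣAy_c = 1055600.00 in³.
x_c = 205720.00/8120.00 = 25.33 in; y_c = 1055600.00/8120.00 = 130.00 in.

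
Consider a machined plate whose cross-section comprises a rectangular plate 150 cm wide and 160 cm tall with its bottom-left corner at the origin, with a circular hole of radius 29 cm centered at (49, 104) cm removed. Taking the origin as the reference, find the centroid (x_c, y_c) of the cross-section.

x_c = 78.22 cm, y_c = 77.03 cm

plate: A = 150 × 160 = 24000.00, centroid at (75.00, 80.00).
hole: A = −π·29² = -2642.08, centroid at (49.00, 104.00).
ΣA = 21357.92 cm²
ΣAx_c = (24000.00)(75.00) + (-2642.08)(49.00) = 1670538.11 cm³
ΣAy_c = (24000.00)(80.00) + (-2642.08)(104.00) = 1645223.74 cm³
x_c = 1670538.11 / 21357.92 = 78.22 cm
y_c = 1645223.74 / 21357.92 = 77.03 cm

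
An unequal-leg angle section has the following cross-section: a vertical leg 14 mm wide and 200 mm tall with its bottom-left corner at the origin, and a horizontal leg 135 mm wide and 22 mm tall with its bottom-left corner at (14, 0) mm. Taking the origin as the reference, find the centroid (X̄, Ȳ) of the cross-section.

X̄ = 45.35 mm, Ȳ = 54.19 mm

Part | A | x̄ᵢ | ȳᵢ | A·x̄ᵢ | A·ȳᵢ
vertical leg | 2800.00 | 7.00 | 100.00 | 19600.00 | 280000.00
horizontal leg | 2970.00 | 81.50 | 11.00 | 242055.00 | 32670.00
Σ | 5770.00 |  |  | 261655.00 | 312670.00
X̄ = 261655.00 / 5770.00 = 45.35 mm
Ȳ = 312670.00 / 5770.00 = 54.19 mm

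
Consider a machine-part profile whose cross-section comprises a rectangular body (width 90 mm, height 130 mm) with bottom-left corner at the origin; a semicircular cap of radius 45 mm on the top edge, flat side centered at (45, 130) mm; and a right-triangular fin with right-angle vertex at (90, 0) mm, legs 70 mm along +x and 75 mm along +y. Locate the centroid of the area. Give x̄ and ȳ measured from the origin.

rectangular body: A = 90 × 130 = 11700.00, centroid at (45.00, 65.00).
semicircular top: A = ½π·45² = 3180.86, centroid at (45.00, 149.10).
triangular fin: A = ½·70·75 = 2625.00, centroid at (113.33, 25.00).
ΣA = 17505.86 mm²
ΣAx̄ = (11700.00)(45.00) + (3180.86)(45.00) + (2625.00)(113.33) = 967138.82 mm³
ΣAȳ = (11700.00)(65.00) + (3180.86)(149.10) + (2625.00)(25.00) = 1300387.13 mm³
x̄ = 967138.82 / 17505.86 = 55.25 mm
ȳ = 1300387.13 / 17505.86 = 74.28 mm

x̄ = 55.25 mm, ȳ = 74.28 mm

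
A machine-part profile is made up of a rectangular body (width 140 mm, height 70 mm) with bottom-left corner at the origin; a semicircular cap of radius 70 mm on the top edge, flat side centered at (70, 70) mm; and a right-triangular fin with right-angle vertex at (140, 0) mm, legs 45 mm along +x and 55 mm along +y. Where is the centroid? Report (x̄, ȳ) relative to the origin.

Part | A | x̄ᵢ | ȳᵢ | A·x̄ᵢ | A·ȳᵢ
rectangular body | 9800.00 | 70.00 | 35.00 | 686000.00 | 343000.00
semicircular top | 7696.90 | 70.00 | 99.71 | 538783.14 | 767449.81
triangular fin | 1237.50 | 155.00 | 18.33 | 191812.50 | 22687.50
Σ | 18734.40 |  |  | 1416595.64 | 1133137.31
x̄ = 1416595.64 / 18734.40 = 75.61 mm
ȳ = 1133137.31 / 18734.40 = 60.48 mm

x̄ = 75.61 mm, ȳ = 60.48 mm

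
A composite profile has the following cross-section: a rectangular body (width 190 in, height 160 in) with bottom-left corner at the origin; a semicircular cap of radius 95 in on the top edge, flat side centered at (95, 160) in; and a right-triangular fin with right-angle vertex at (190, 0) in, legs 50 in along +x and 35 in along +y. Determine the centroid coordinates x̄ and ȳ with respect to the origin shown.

rectangular body: A = 190 × 160 = 30400.00, centroid at (95.00, 80.00).
semicircular top: A = ½π·95² = 14176.44, centroid at (95.00, 200.32).
triangular fin: A = ½·50·35 = 875.00, centroid at (206.67, 11.67).
ΣA = 45451.44 in², ΣAx̄ = 4415594.83 in³, ΣAȳ = 5282021.56 in³.
x̄ = 4415594.83/45451.44 = 97.15 in; ȳ = 5282021.56/45451.44 = 116.21 in.

x̄ = 97.15 in, ȳ = 116.21 in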